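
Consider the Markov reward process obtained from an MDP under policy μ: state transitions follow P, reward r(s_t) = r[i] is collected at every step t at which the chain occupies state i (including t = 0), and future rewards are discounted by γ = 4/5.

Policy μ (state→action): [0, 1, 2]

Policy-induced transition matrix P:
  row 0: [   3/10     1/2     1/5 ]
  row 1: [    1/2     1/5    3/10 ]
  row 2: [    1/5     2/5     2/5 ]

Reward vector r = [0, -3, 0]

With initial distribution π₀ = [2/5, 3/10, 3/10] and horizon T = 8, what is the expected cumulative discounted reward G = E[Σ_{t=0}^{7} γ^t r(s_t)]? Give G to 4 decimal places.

G = -4.3679

t=0: π = [0.4000, 0.3000, 0.3000], E[r] = -0.9000, γ^t·E[r] = -0.900000, running G = -0.900000
t=1: π = [0.3300, 0.3800, 0.2900], E[r] = -1.1400, γ^t·E[r] = -0.912000, running G = -1.812000
t=2: π = [0.3470, 0.3570, 0.2960], E[r] = -1.0710, γ^t·E[r] = -0.685440, running G = -2.497440
t=3: π = [0.3418, 0.3633, 0.2949], E[r] = -1.0899, γ^t·E[r] = -0.558029, running G = -3.055469
t=4: π = [0.3432, 0.3615, 0.2953], E[r] = -1.0846, γ^t·E[r] = -0.444236, running G = -3.499705
t=5: π = [0.3428, 0.3620, 0.2952], E[r] = -1.0860, γ^t·E[r] = -0.355873, running G = -3.855578
t=6: π = [0.3429, 0.3619, 0.2952], E[r] = -1.0856, γ^t·E[r] = -0.284590, running G = -4.140168
t=7: π = [0.3429, 0.3619, 0.2952], E[r] = -1.0857, γ^t·E[r] = -0.227696, running G = -4.367864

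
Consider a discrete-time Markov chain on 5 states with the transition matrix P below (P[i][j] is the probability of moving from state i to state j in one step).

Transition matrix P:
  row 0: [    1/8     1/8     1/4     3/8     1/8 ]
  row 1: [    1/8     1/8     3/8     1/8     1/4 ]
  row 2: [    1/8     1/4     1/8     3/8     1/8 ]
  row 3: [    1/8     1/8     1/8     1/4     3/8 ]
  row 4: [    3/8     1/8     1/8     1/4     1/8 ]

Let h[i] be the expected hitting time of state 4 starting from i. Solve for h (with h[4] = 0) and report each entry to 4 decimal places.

h = [4.5704, 4.2475, 4.5345, 3.5587, 0.0000]

First-step conditioning: h[4] = 0; for i ≠ 4, h[i] = 1 + Σ_k P[i][k]·h[k].
  h[0] = 1 + 1/8·h[0] + 1/8·h[1] + 1/4·h[2] + 3/8·h[3]
  h[1] = 1 + 1/8·h[0] + 1/8·h[1] + 3/8·h[2] + 1/8·h[3]
  h[2] = 1 + 1/8·h[0] + 1/4·h[1] + 1/8·h[2] + 3/8·h[3]
  h[3] = 1 + 1/8·h[0] + 1/8·h[1] + 1/8·h[2] + 1/4·h[3]
Solving the 4×4 linear system over states ≠ 4 gives exactly h = [5096/1115, 4736/1115, 5056/1115, 3968/1115, 0] (h[4] = 0 is the target).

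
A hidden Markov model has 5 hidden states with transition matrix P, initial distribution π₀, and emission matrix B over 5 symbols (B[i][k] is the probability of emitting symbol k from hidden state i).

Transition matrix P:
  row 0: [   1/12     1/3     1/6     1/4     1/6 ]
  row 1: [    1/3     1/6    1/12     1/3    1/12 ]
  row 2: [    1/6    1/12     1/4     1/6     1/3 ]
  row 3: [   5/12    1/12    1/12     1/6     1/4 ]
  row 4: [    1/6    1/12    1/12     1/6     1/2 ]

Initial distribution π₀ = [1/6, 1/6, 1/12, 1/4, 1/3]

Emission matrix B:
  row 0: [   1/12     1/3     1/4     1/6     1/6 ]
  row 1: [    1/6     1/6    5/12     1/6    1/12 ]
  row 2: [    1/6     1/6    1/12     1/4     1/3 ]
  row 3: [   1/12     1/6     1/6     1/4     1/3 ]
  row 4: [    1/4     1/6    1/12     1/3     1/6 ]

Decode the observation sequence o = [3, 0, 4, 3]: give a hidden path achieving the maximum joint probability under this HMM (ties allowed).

t=0: δ = [2.778e-02, 2.778e-02, 2.083e-02, 6.250e-02, 1.111e-01]  (obs o_0=3)
t=1: δ = [2.170e-03, 1.543e-03, 1.543e-03, 1.543e-03, 1.389e-02]  ψ = [3, 0, 4, 4, 4]  (obs o_1=0)
t=2: δ = [3.858e-04, 9.645e-05, 3.858e-04, 7.716e-04, 1.157e-03]  ψ = [4, 4, 4, 4, 4]  (obs o_2=4)
t=3: δ = [5.358e-05, 2.143e-05, 2.411e-05, 4.823e-05, 1.929e-04]  ψ = [3, 0, 2, 4, 4]  (obs o_3=3)
backtrack: best end state = 4; path = [4, 4, 4, 4]

path = [4, 4, 4, 4]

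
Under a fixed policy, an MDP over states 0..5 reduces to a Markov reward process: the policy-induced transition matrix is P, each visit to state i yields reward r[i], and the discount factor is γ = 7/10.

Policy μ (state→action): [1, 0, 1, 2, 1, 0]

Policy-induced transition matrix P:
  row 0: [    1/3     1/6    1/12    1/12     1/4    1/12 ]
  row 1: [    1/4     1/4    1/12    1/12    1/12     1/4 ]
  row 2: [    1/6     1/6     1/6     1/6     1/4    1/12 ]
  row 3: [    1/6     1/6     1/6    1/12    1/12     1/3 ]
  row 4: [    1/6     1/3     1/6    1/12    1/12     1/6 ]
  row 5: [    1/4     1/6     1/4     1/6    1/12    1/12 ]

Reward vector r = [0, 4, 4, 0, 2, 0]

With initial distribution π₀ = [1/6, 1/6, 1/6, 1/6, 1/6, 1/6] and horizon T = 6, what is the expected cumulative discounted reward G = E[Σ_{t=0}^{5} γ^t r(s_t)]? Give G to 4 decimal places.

t=0: π = [0.1667, 0.1667, 0.1667, 0.1667, 0.1667, 0.1667], E[r] = 1.6667, γ^t·E[r] = 1.666667, running G = 1.666667
t=1: π = [0.2222, 0.2083, 0.1528, 0.1111, 0.1389, 0.1667], E[r] = 1.7222, γ^t·E[r] = 1.205556, running G = 2.872222
t=2: π = [0.2350, 0.2072, 0.1447, 0.1100, 0.1458, 0.1574], E[r] = 1.6991, γ^t·E[r] = 0.832546, running G = 3.704769
t=3: π = [0.2362, 0.2082, 0.1429, 0.1085, 0.1466, 0.1575], E[r] = 1.6979, γ^t·E[r] = 0.582385, running G = 4.287154
t=4: π = [0.2365, 0.2085, 0.1428, 0.1084, 0.1465, 0.1574], E[r] = 1.6979, γ^t·E[r] = 0.407662, running G = 4.694816
t=5: π = [0.2366, 0.2085, 0.1427, 0.1083, 0.1465, 0.1574], E[r] = 1.6977, γ^t·E[r] = 0.285337, running G = 4.980153

G = 4.9802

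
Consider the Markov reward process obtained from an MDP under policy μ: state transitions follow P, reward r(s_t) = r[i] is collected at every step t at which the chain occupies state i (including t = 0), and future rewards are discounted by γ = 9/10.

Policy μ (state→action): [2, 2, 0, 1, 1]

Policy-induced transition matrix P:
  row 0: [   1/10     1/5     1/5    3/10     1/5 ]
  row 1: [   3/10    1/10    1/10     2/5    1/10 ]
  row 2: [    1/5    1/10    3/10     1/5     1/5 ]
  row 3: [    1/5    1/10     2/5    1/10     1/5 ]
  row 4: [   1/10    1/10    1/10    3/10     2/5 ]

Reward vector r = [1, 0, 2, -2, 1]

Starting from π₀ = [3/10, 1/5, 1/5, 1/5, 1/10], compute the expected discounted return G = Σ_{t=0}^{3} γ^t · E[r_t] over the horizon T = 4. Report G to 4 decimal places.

t=0: π = [0.3000, 0.2000, 0.2000, 0.2000, 0.1000], E[r] = 0.4000, γ^t·E[r] = 0.400000, running G = 0.400000
t=1: π = [0.1800, 0.1300, 0.2300, 0.2600, 0.2000], E[r] = 0.3200, γ^t·E[r] = 0.288000, running G = 0.688000
t=2: π = [0.1750, 0.1180, 0.2420, 0.2380, 0.2270], E[r] = 0.4100, γ^t·E[r] = 0.332100, running G = 1.020100
t=3: π = [0.1716, 0.1175, 0.2373, 0.2400, 0.2336], E[r] = 0.3998, γ^t·E[r] = 0.291454, running G = 1.311554

G = 1.3116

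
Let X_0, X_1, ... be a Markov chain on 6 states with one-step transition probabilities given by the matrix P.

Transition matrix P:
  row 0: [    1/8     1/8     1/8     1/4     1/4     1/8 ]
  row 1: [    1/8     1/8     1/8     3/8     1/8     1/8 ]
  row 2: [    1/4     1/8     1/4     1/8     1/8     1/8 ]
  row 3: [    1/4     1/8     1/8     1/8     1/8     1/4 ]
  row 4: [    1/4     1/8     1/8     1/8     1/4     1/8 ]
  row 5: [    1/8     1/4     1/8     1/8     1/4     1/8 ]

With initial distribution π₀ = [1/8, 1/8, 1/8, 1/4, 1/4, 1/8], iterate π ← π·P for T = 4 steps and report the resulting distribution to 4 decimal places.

π = [0.1898, 0.1435, 0.1429, 0.1846, 0.1912, 0.1481]

t=0: π = [0.1250, 0.1250, 0.1250, 0.2500, 0.2500, 0.1250]
t=1: π = [0.2031, 0.1406, 0.1406, 0.1719, 0.1875, 0.1563]
t=2: π = [0.1875, 0.1445, 0.1426, 0.1855, 0.1934, 0.1465]
t=3: π = [0.1902, 0.1433, 0.1428, 0.1846, 0.1909, 0.1482]
t=4: π = [0.1898, 0.1435, 0.1429, 0.1846, 0.1912, 0.1481]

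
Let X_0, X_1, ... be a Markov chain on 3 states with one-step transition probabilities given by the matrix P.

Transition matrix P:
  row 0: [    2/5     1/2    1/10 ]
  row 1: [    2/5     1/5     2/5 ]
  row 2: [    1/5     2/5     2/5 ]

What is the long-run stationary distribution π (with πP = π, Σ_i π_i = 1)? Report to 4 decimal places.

π = [0.3404, 0.3617, 0.2979]

Balance equations π_j = Σ_i π_i·P[i][j]:
  π_0 = 2/5·π_0 + 2/5·π_1 + 1/5·π_2
  π_1 = 1/2·π_0 + 1/5·π_1 + 2/5·π_2
  normalize: π_0 + π_1 + π_2 = 1
Solving the linear system gives exactly π = [16/47, 17/47, 14/47].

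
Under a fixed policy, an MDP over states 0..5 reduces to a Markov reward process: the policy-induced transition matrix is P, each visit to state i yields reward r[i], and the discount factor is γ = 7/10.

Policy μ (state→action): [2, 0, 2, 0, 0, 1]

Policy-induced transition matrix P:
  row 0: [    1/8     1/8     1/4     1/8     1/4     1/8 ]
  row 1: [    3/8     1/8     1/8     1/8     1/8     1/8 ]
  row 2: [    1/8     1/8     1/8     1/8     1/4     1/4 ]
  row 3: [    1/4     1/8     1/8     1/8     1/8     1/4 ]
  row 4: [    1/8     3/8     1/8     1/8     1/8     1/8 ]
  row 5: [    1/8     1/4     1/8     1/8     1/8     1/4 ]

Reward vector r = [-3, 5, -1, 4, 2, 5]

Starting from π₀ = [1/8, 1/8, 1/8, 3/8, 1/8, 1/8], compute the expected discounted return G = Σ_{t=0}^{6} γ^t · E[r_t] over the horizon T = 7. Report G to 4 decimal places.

G = 6.5568

t=0: π = [0.1250, 0.1250, 0.1250, 0.3750, 0.1250, 0.1250], E[r] = 2.5000, γ^t·E[r] = 2.500000, running G = 2.500000
t=1: π = [0.2031, 0.1719, 0.1406, 0.1250, 0.1563, 0.2031], E[r] = 1.9375, γ^t·E[r] = 1.356250, running G = 3.856250
t=2: π = [0.1836, 0.1895, 0.1504, 0.1250, 0.1680, 0.1836], E[r] = 2.0000, γ^t·E[r] = 0.980000, running G = 4.836250
t=3: π = [0.1880, 0.1899, 0.1479, 0.1250, 0.1667, 0.1824], E[r] = 1.9832, γ^t·E[r] = 0.680222, running G = 5.516472
t=4: π = [0.1881, 0.1895, 0.1485, 0.1250, 0.1670, 0.1819], E[r] = 1.9781, γ^t·E[r] = 0.474954, running G = 5.991426
t=5: π = [0.1880, 0.1895, 0.1485, 0.1250, 0.1671, 0.1819], E[r] = 1.9787, γ^t·E[r] = 0.332564, running G = 6.323989
t=6: π = [0.1880, 0.1895, 0.1485, 0.1250, 0.1671, 0.1819], E[r] = 1.9788, γ^t·E[r] = 0.232808, running G = 6.556798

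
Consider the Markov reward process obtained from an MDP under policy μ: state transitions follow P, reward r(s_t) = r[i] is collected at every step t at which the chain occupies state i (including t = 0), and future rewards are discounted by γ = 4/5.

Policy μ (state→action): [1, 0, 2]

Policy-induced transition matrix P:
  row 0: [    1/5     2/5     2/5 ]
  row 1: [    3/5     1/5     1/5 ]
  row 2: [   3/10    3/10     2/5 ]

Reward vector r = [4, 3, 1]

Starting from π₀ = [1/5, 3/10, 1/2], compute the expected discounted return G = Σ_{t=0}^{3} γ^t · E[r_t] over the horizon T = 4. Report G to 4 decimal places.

t=0: π = [0.2000, 0.3000, 0.5000], E[r] = 2.2000, γ^t·E[r] = 2.200000, running G = 2.200000
t=1: π = [0.3700, 0.2900, 0.3400], E[r] = 2.6900, γ^t·E[r] = 2.152000, running G = 4.352000
t=2: π = [0.3500, 0.3080, 0.3420], E[r] = 2.6660, γ^t·E[r] = 1.706240, running G = 6.058240
t=3: π = [0.3574, 0.3042, 0.3384], E[r] = 2.6806, γ^t·E[r] = 1.372467, running G = 7.430707

G = 7.4307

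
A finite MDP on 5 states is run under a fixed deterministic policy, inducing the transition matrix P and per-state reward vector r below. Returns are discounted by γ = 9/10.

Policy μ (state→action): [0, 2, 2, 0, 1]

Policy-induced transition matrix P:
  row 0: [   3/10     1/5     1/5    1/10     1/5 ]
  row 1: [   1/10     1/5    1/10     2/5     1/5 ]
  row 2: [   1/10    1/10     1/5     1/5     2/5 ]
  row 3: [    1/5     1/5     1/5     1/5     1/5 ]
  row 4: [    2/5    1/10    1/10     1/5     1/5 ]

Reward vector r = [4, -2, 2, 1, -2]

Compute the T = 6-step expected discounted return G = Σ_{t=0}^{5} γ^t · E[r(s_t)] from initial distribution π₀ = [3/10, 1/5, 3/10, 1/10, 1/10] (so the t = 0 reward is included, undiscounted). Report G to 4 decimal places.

G = 3.7069

t=0: π = [0.3000, 0.2000, 0.3000, 0.1000, 0.1000], E[r] = 1.3000, γ^t·E[r] = 1.300000, running G = 1.300000
t=1: π = [0.2000, 0.1600, 0.1700, 0.2100, 0.2600], E[r] = 0.5100, γ^t·E[r] = 0.459000, running G = 1.759000
t=2: π = [0.2390, 0.1570, 0.1580, 0.2120, 0.2340], E[r] = 0.7020, γ^t·E[r] = 0.568620, running G = 2.327620
t=3: π = [0.2392, 0.1608, 0.1609, 0.2075, 0.2316], E[r] = 0.7013, γ^t·E[r] = 0.511248, running G = 2.838868
t=4: π = [0.2381, 0.1608, 0.1608, 0.2082, 0.2322], E[r] = 0.6962, γ^t·E[r] = 0.456764, running G = 3.295631
t=5: π = [0.2381, 0.1607, 0.1607, 0.2083, 0.2322], E[r] = 0.6964, γ^t·E[r] = 0.411223, running G = 3.706854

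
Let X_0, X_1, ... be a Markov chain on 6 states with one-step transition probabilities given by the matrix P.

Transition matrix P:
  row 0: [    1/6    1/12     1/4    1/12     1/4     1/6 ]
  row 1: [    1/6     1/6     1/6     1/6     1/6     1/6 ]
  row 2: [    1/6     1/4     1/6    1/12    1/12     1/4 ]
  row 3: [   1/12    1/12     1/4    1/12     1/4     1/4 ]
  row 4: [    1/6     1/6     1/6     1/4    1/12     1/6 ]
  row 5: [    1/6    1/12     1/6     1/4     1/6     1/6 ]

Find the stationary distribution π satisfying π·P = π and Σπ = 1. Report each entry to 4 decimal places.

Balance equations π_j = Σ_i π_i·P[i][j]:
  π_0 = 1/6·π_0 + 1/6·π_1 + 1/6·π_2 + 1/12·π_3 + 1/6·π_4 + 1/6·π_5
  π_1 = 1/12·π_0 + 1/6·π_1 + 1/4·π_2 + 1/12·π_3 + 1/6·π_4 + 1/12·π_5
  π_2 = 1/4·π_0 + 1/6·π_1 + 1/6·π_2 + 1/4·π_3 + 1/6·π_4 + 1/6·π_5
  π_3 = 1/12·π_0 + 1/6·π_1 + 1/12·π_2 + 1/12·π_3 + 1/4·π_4 + 1/4·π_5
  π_4 = 1/4·π_0 + 1/6·π_1 + 1/12·π_2 + 1/4·π_3 + 1/12·π_4 + 1/6·π_5
  normalize: π_0 + π_1 + π_2 + π_3 + π_4 + π_5 = 1
Solving the linear system gives exactly π = [44348/288409, 40575/288409, 5044/26219, 44642/288409, 4268/26219, 56412/288409].

π = [0.1538, 0.1407, 0.1924, 0.1548, 0.1628, 0.1956]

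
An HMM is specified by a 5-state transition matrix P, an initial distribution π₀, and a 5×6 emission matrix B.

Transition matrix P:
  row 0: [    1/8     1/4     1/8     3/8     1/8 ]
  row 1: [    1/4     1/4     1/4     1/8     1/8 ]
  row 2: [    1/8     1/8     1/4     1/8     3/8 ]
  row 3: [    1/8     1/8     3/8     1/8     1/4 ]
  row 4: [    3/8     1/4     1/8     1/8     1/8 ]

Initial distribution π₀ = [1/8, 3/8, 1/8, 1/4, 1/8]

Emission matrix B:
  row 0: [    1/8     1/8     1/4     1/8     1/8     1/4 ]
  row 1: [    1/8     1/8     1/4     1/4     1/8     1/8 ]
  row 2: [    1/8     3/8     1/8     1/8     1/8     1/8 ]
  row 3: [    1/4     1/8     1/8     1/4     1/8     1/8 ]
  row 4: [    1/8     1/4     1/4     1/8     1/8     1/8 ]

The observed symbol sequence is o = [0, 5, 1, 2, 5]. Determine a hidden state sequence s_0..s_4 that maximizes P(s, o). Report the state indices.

path = [3, 2, 2, 4, 0]

t=0: δ = [1.562e-02, 4.688e-02, 1.562e-02, 6.250e-02, 1.562e-02]  (obs o_0=0)
t=1: δ = [2.930e-03, 1.465e-03, 2.930e-03, 9.766e-04, 1.953e-03]  ψ = [1, 1, 3, 3, 3]  (obs o_1=5)
t=2: δ = [9.155e-05, 9.155e-05, 2.747e-04, 1.373e-04, 2.747e-04]  ψ = [4, 0, 2, 0, 2]  (obs o_2=1)
t=3: δ = [2.575e-05, 1.717e-05, 8.583e-06, 4.292e-06, 2.575e-05]  ψ = [4, 4, 2, 0, 2]  (obs o_3=2)
t=4: δ = [2.414e-06, 8.047e-07, 5.364e-07, 1.207e-06, 4.023e-07]  ψ = [4, 0, 1, 0, 0]  (obs o_4=5)
backtrack: best end state = 0; path = [3, 2, 2, 4, 0]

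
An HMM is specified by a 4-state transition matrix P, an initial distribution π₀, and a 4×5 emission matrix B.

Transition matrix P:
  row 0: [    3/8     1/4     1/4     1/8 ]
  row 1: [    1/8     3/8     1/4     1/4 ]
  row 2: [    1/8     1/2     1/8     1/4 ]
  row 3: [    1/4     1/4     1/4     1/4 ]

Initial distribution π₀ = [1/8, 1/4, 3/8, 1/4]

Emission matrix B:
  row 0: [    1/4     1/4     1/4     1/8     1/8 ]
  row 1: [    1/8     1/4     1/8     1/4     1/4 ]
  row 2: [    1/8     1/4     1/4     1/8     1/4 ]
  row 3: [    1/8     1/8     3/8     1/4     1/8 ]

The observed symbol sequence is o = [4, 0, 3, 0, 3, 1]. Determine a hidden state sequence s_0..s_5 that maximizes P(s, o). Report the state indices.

t=0: δ = [1.562e-02, 6.250e-02, 9.375e-02, 3.125e-02]  (obs o_0=4)
t=1: δ = [2.930e-03, 5.859e-03, 1.953e-03, 2.930e-03]  ψ = [2, 2, 1, 2]  (obs o_1=0)
t=2: δ = [1.373e-04, 5.493e-04, 1.831e-04, 3.662e-04]  ψ = [0, 1, 1, 1]  (obs o_2=3)
t=3: δ = [2.289e-05, 2.575e-05, 1.717e-05, 1.717e-05]  ψ = [3, 1, 1, 1]  (obs o_3=0)
t=4: δ = [1.073e-06, 2.414e-06, 8.047e-07, 1.609e-06]  ψ = [0, 1, 1, 1]  (obs o_4=3)
t=5: δ = [1.006e-07, 2.263e-07, 1.509e-07, 7.544e-08]  ψ = [0, 1, 1, 1]  (obs o_5=1)
backtrack: best end state = 1; path = [2, 1, 1, 1, 1, 1]

path = [2, 1, 1, 1, 1, 1]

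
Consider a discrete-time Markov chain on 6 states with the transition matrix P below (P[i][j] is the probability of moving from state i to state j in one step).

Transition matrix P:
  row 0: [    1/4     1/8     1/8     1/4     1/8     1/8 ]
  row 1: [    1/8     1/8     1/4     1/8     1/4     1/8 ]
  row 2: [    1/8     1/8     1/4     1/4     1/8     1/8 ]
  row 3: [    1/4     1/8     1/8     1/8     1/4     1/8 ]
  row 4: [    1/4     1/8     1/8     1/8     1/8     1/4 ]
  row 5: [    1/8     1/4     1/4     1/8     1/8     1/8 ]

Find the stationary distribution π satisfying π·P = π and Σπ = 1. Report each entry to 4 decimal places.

π = [0.1909, 0.1432, 0.1841, 0.1719, 0.1644, 0.1455]

Balance equations π_j = Σ_i π_i·P[i][j]:
  π_0 = 1/4·π_0 + 1/8·π_1 + 1/8·π_2 + 1/4·π_3 + 1/4·π_4 + 1/8·π_5
  π_1 = 1/8·π_0 + 1/8·π_1 + 1/8·π_2 + 1/8·π_3 + 1/8·π_4 + 1/4·π_5
  π_2 = 1/8·π_0 + 1/4·π_1 + 1/4·π_2 + 1/8·π_3 + 1/8·π_4 + 1/4·π_5
  π_3 = 1/4·π_0 + 1/8·π_1 + 1/4·π_2 + 1/8·π_3 + 1/8·π_4 + 1/8·π_5
  π_4 = 1/8·π_0 + 1/4·π_1 + 1/8·π_2 + 1/4·π_3 + 1/8·π_4 + 1/8·π_5
  normalize: π_0 + π_1 + π_2 + π_3 + π_4 + π_5 = 1
Solving the linear system gives exactly π = [6243/32704, 669/4672, 6021/32704, 11/64, 12/73, 85/584].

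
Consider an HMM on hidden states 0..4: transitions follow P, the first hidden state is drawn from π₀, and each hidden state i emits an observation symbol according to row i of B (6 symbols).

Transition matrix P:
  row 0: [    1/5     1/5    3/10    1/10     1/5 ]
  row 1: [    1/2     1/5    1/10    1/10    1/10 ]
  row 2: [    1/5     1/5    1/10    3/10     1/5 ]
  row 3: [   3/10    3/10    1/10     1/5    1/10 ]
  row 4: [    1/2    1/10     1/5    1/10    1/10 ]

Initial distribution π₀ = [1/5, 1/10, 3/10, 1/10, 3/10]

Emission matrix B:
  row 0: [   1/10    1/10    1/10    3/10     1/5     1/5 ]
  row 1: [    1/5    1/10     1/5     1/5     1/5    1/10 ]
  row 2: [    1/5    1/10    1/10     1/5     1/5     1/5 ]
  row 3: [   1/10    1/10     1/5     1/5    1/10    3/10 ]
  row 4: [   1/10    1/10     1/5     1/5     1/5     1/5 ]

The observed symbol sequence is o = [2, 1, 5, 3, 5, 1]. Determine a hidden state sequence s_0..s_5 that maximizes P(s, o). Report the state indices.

path = [4, 0, 4, 0, 4, 0]

t=0: δ = [2.000e-02, 2.000e-02, 3.000e-02, 2.000e-02, 6.000e-02]  (obs o_0=2)
t=1: δ = [3.000e-03, 6.000e-04, 1.200e-03, 9.000e-04, 6.000e-04]  ψ = [4, 2, 4, 2, 2]  (obs o_1=1)
t=2: δ = [1.200e-04, 6.000e-05, 1.800e-04, 1.080e-04, 1.200e-04]  ψ = [0, 0, 0, 2, 0]  (obs o_2=5)
t=3: δ = [1.800e-05, 7.200e-06, 7.200e-06, 1.080e-05, 7.200e-06]  ψ = [4, 2, 0, 2, 2]  (obs o_3=3)
t=4: δ = [7.200e-07, 3.600e-07, 1.080e-06, 6.480e-07, 7.200e-07]  ψ = [0, 0, 0, 2, 0]  (obs o_4=5)
t=5: δ = [3.600e-08, 2.160e-08, 2.160e-08, 3.240e-08, 2.160e-08]  ψ = [4, 2, 0, 2, 2]  (obs o_5=1)
backtrack: best end state = 0; path = [4, 0, 4, 0, 4, 0]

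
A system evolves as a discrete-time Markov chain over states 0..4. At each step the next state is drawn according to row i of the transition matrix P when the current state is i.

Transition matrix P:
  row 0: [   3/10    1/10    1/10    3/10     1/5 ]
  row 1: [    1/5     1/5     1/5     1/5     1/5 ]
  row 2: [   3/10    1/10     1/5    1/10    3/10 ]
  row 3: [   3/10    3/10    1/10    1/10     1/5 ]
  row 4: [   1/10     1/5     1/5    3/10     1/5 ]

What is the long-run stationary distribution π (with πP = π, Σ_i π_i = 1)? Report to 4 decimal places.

Balance equations π_j = Σ_i π_i·P[i][j]:
  π_0 = 3/10·π_0 + 1/5·π_1 + 3/10·π_2 + 3/10·π_3 + 1/10·π_4
  π_1 = 1/10·π_0 + 1/5·π_1 + 1/10·π_2 + 3/10·π_3 + 1/5·π_4
  π_2 = 1/10·π_0 + 1/5·π_1 + 1/5·π_2 + 1/10·π_3 + 1/5·π_4
  π_3 = 3/10·π_0 + 1/5·π_1 + 1/10·π_2 + 1/10·π_3 + 3/10·π_4
  normalize: π_0 + π_1 + π_2 + π_3 + π_4 = 1
Solving the linear system gives exactly π = [1172/4909, 891/4909, 762/4909, 1026/4909, 1058/4909].

π = [0.2387, 0.1815, 0.1552, 0.2090, 0.2155]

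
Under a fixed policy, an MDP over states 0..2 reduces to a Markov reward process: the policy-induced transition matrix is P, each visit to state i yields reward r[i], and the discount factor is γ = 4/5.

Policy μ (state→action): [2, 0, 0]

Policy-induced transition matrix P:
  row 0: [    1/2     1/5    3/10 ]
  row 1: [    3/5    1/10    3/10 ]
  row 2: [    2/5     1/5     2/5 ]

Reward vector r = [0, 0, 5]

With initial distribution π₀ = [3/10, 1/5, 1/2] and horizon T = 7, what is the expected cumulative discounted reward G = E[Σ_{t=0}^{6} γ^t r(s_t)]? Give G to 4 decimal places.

G = 7.4915

t=0: π = [0.3000, 0.2000, 0.5000], E[r] = 2.5000, γ^t·E[r] = 2.500000, running G = 2.500000
t=1: π = [0.4700, 0.1800, 0.3500], E[r] = 1.7500, γ^t·E[r] = 1.400000, running G = 3.900000
t=2: π = [0.4830, 0.1820, 0.3350], E[r] = 1.6750, γ^t·E[r] = 1.072000, running G = 4.972000
t=3: π = [0.4847, 0.1818, 0.3335], E[r] = 1.6675, γ^t·E[r] = 0.853760, running G = 5.825760
t=4: π = [0.4848, 0.1818, 0.3334], E[r] = 1.6668, γ^t·E[r] = 0.682701, running G = 6.508461
t=5: π = [0.4848, 0.1818, 0.3333], E[r] = 1.6667, γ^t·E[r] = 0.546136, running G = 7.054597
t=6: π = [0.4848, 0.1818, 0.3333], E[r] = 1.6667, γ^t·E[r] = 0.436907, running G = 7.491504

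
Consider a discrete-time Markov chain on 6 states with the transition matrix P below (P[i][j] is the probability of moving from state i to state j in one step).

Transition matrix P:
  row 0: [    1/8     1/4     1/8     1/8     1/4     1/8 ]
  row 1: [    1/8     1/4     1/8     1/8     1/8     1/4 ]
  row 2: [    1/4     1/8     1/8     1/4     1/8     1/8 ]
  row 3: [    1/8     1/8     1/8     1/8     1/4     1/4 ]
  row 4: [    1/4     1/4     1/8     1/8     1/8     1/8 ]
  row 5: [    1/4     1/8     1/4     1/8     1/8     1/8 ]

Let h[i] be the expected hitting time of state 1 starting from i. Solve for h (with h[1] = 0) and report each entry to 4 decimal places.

h = [5.0909, 0.0000, 5.8182, 5.8182, 5.0909, 5.8182]

First-step conditioning: h[1] = 0; for i ≠ 1, h[i] = 1 + Σ_k P[i][k]·h[k].
  h[0] = 1 + 1/8·h[0] + 1/8·h[2] + 1/8·h[3] + 1/4·h[4] + 1/8·h[5]
  h[2] = 1 + 1/4·h[0] + 1/8·h[2] + 1/4·h[3] + 1/8·h[4] + 1/8·h[5]
  h[3] = 1 + 1/8·h[0] + 1/8·h[2] + 1/8·h[3] + 1/4·h[4] + 1/4·h[5]
  h[4] = 1 + 1/4·h[0] + 1/8·h[2] + 1/8·h[3] + 1/8·h[4] + 1/8·h[5]
  h[5] = 1 + 1/4·h[0] + 1/4·h[2] + 1/8·h[3] + 1/8·h[4] + 1/8·h[5]
Solving the 5×5 linear system over states ≠ 1 gives exactly h = [56/11, 0, 64/11, 64/11, 56/11, 64/11] (h[1] = 0 is the target).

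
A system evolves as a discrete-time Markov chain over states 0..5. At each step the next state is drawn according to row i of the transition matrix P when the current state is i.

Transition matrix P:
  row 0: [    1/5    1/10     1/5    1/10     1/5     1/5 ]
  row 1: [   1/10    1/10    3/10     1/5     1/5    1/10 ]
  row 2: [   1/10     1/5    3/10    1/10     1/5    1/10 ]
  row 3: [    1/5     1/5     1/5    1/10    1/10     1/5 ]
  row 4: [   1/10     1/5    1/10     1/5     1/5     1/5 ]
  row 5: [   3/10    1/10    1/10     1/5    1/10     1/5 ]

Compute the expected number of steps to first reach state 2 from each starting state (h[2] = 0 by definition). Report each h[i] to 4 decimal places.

First-step conditioning: h[2] = 0; for i ≠ 2, h[i] = 1 + Σ_k P[i][k]·h[k].
  h[0] = 1 + 1/5·h[0] + 1/10·h[1] + 1/10·h[3] + 1/5·h[4] + 1/5·h[5]
  h[1] = 1 + 1/10·h[0] + 1/10·h[1] + 1/5·h[3] + 1/5·h[4] + 1/10·h[5]
  h[3] = 1 + 1/5·h[0] + 1/5·h[1] + 1/10·h[3] + 1/10·h[4] + 1/5·h[5]
  h[4] = 1 + 1/10·h[0] + 1/5·h[1] + 1/5·h[3] + 1/5·h[4] + 1/5·h[5]
  h[5] = 1 + 3/10·h[0] + 1/10·h[1] + 1/5·h[3] + 1/10·h[4] + 1/5·h[5]
Solving the 5×5 linear system over states ≠ 2 gives exactly h = [8340/1483, 5, 0, 8175/1483, 9065/1483, 9085/1483] (h[2] = 0 is the target).

h = [5.6237, 5.0000, 0.0000, 5.5125, 6.1126, 6.1261]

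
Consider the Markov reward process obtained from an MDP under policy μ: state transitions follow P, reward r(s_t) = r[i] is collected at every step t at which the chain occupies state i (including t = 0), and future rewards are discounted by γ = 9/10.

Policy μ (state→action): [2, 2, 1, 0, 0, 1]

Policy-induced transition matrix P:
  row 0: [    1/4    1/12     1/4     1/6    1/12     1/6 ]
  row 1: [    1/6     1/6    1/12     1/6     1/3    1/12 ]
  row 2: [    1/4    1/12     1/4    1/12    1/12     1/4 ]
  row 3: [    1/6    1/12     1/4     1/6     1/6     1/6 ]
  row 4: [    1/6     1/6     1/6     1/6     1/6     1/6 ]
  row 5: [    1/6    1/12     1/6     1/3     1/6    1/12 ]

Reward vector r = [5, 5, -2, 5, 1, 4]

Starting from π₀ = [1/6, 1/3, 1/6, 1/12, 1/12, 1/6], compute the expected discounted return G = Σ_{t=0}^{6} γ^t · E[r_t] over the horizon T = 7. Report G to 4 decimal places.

t=0: π = [0.1667, 0.3333, 0.1667, 0.0833, 0.0833, 0.1667], E[r] = 3.3333, γ^t·E[r] = 3.333333, running G = 3.333333
t=1: π = [0.1944, 0.1181, 0.1736, 0.1806, 0.1944, 0.1389], E[r] = 2.8681, γ^t·E[r] = 2.581250, running G = 5.914583
t=2: π = [0.1973, 0.1094, 0.2025, 0.1753, 0.1557, 0.1597], E[r] = 2.7998, γ^t·E[r] = 2.267813, running G = 8.182396
t=3: π = [0.2000, 0.1054, 0.2055, 0.1764, 0.1516, 0.1611], E[r] = 2.7942, γ^t·E[r] = 2.036953, running G = 10.219349
t=4: π = [0.2005, 0.1047, 0.2064, 0.1764, 0.1504, 0.1616], E[r] = 2.7920, γ^t·E[r] = 1.831850, running G = 12.051199
t=5: π = [0.2006, 0.1046, 0.2065, 0.1764, 0.1502, 0.1617], E[r] = 2.7917, γ^t·E[r] = 1.648449, running G = 13.699647
t=6: π = [0.2006, 0.1046, 0.2066, 0.1764, 0.1502, 0.1617], E[r] = 2.7916, γ^t·E[r] = 1.483562, running G = 15.183210

G = 15.1832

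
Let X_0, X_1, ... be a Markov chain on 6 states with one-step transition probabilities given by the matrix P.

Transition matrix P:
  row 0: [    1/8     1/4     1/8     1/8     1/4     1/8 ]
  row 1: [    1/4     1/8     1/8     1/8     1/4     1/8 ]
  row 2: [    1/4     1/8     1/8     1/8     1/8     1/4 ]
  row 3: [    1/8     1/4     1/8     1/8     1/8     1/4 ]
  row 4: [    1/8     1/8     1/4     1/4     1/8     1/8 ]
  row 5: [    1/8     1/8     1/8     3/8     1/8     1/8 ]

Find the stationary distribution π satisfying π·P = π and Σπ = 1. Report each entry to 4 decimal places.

Balance equations π_j = Σ_i π_i·P[i][j]:
  π_0 = 1/8·π_0 + 1/4·π_1 + 1/4·π_2 + 1/8·π_3 + 1/8·π_4 + 1/8·π_5
  π_1 = 1/4·π_0 + 1/8·π_1 + 1/8·π_2 + 1/4·π_3 + 1/8·π_4 + 1/8·π_5
  π_2 = 1/8·π_0 + 1/8·π_1 + 1/8·π_2 + 1/8·π_3 + 1/4·π_4 + 1/8·π_5
  π_3 = 1/8·π_0 + 1/8·π_1 + 1/8·π_2 + 1/8·π_3 + 1/4·π_4 + 3/8·π_5
  π_4 = 1/4·π_0 + 1/4·π_1 + 1/8·π_2 + 1/8·π_3 + 1/8·π_4 + 1/8·π_5
  normalize: π_0 + π_1 + π_2 + π_3 + π_4 + π_5 = 1
Solving the linear system gives exactly π = [71/432, 73/432, 7/48, 3/16, 1/6, 1/6].

π = [0.1644, 0.1690, 0.1458, 0.1875, 0.1667, 0.1667]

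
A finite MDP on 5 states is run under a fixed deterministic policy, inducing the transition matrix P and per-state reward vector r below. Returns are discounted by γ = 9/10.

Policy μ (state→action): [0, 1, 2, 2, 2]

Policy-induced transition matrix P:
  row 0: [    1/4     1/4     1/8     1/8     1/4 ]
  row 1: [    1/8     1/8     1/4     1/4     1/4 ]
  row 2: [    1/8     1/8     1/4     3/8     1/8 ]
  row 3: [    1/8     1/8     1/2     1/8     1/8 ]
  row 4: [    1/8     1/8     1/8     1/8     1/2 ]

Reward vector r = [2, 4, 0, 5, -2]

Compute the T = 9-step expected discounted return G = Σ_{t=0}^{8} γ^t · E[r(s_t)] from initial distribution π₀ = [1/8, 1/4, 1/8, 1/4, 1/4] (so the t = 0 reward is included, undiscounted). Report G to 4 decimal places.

t=0: π = [0.1250, 0.2500, 0.1250, 0.2500, 0.2500], E[r] = 2.0000, γ^t·E[r] = 2.000000, running G = 2.000000
t=1: π = [0.1406, 0.1406, 0.2656, 0.1875, 0.2656], E[r] = 1.2500, γ^t·E[r] = 1.125000, running G = 3.125000
t=2: π = [0.1426, 0.1426, 0.2461, 0.2090, 0.2598], E[r] = 1.3809, γ^t·E[r] = 1.118496, running G = 4.243496
t=3: π = [0.1428, 0.1428, 0.2520, 0.2043, 0.2581], E[r] = 1.3625, γ^t·E[r] = 0.993298, running G = 5.236794
t=4: π = [0.1429, 0.1429, 0.2510, 0.2058, 0.2575], E[r] = 1.3714, γ^t·E[r] = 0.899755, running G = 6.136549
t=5: π = [0.1429, 0.1429, 0.2514, 0.2056, 0.2573], E[r] = 1.3706, γ^t·E[r] = 0.809331, running G = 6.945880
t=6: π = [0.1429, 0.1429, 0.2514, 0.2057, 0.2572], E[r] = 1.3713, γ^t·E[r] = 0.728777, running G = 7.674657
t=7: π = [0.1429, 0.1429, 0.2514, 0.2057, 0.2572], E[r] = 1.3713, γ^t·E[r] = 0.655907, running G = 8.330565
t=8: π = [0.1429, 0.1429, 0.2514, 0.2057, 0.2571], E[r] = 1.3714, γ^t·E[r] = 0.590346, running G = 8.920911

G = 8.9209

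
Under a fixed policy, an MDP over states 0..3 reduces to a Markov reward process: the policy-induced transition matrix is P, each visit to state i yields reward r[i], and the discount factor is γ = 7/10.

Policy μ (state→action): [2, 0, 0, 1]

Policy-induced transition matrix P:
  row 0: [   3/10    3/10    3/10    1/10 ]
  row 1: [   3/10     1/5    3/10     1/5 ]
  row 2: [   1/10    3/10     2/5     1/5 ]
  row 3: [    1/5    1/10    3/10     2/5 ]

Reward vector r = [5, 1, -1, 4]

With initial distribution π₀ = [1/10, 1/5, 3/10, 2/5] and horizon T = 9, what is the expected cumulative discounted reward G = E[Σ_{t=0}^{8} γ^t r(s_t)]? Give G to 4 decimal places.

t=0: π = [0.1000, 0.2000, 0.3000, 0.4000], E[r] = 2.0000, γ^t·E[r] = 2.000000, running G = 2.000000
t=1: π = [0.2000, 0.2000, 0.3300, 0.2700], E[r] = 1.9500, γ^t·E[r] = 1.365000, running G = 3.365000
t=2: π = [0.2070, 0.2260, 0.3330, 0.2340], E[r] = 1.8640, γ^t·E[r] = 0.913360, running G = 4.278360
t=3: π = [0.2100, 0.2306, 0.3333, 0.2261], E[r] = 1.8517, γ^t·E[r] = 0.635133, running G = 4.913493
t=4: π = [0.2107, 0.2317, 0.3333, 0.2242], E[r] = 1.8489, γ^t·E[r] = 0.443926, running G = 5.357419
t=5: π = [0.2109, 0.2320, 0.3333, 0.2238], E[r] = 1.8483, γ^t·E[r] = 0.310643, running G = 5.668062
t=6: π = [0.2110, 0.2320, 0.3333, 0.2237], E[r] = 1.8481, γ^t·E[r] = 0.217433, running G = 5.885494
t=7: π = [0.2110, 0.2321, 0.3333, 0.2236], E[r] = 1.8481, γ^t·E[r] = 0.152200, running G = 6.037694
t=8: π = [0.2110, 0.2321, 0.3333, 0.2236], E[r] = 1.8481, γ^t·E[r] = 0.106540, running G = 6.144234

G = 6.1442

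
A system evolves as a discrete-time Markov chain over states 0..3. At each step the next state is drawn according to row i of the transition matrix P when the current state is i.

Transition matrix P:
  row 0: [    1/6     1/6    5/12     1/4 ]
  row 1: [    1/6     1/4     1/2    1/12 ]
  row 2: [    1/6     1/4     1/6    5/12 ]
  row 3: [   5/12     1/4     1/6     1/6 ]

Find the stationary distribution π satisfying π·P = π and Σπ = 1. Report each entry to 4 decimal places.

π = [0.2270, 0.2311, 0.3005, 0.2414]

Balance equations π_j = Σ_i π_i·P[i][j]:
  π_0 = 1/6·π_0 + 1/6·π_1 + 1/6·π_2 + 5/12·π_3
  π_1 = 1/6·π_0 + 1/4·π_1 + 1/4·π_2 + 1/4·π_3
  π_2 = 5/12·π_0 + 1/2·π_1 + 1/6·π_2 + 1/6·π_3
  normalize: π_0 + π_1 + π_2 + π_3 = 1
Solving the linear system gives exactly π = [42/185, 171/740, 667/2220, 134/555].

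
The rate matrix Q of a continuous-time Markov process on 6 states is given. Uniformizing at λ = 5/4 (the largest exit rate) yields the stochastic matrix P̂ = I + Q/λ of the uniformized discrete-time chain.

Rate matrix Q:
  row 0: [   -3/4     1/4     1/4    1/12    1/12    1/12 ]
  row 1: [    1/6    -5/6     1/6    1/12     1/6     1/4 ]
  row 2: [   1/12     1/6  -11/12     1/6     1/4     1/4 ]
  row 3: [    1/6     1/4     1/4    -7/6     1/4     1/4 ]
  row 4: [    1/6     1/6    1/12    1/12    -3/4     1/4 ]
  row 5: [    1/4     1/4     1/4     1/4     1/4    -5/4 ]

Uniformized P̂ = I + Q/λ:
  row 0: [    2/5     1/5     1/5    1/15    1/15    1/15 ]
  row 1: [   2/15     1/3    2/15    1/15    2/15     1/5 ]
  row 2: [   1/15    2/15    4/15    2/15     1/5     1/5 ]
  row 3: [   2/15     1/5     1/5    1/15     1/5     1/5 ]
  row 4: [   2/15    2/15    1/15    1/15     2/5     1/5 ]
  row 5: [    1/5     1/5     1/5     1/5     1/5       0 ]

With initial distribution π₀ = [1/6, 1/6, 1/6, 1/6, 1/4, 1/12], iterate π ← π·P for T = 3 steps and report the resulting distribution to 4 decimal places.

π = [0.1794, 0.2016, 0.1703, 0.0973, 0.2043, 0.1472]

t=0: π = [0.1667, 0.1667, 0.1667, 0.1667, 0.2500, 0.0833]
t=1: π = [0.1722, 0.1944, 0.1667, 0.0889, 0.2167, 0.1611]
t=2: π = [0.1789, 0.2004, 0.1693, 0.0993, 0.2074, 0.1448]
t=3: π = [0.1794, 0.2016, 0.1703, 0.0973, 0.2043, 0.1472]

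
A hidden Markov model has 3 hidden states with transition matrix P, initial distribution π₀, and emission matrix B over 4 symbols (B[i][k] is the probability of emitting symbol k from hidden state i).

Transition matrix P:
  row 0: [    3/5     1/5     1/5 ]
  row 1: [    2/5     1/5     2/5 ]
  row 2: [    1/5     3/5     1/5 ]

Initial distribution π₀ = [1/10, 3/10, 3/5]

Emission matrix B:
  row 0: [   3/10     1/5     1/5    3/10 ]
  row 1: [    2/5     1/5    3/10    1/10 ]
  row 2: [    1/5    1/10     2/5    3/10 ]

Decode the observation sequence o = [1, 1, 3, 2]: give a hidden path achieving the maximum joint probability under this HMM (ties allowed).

t=0: δ = [2.000e-02, 6.000e-02, 6.000e-02]  (obs o_0=1)
t=1: δ = [4.800e-03, 7.200e-03, 2.400e-03]  ψ = [1, 2, 1]  (obs o_1=1)
t=2: δ = [8.640e-04, 1.440e-04, 8.640e-04]  ψ = [0, 1, 1]  (obs o_2=3)
t=3: δ = [1.037e-04, 1.555e-04, 6.912e-05]  ψ = [0, 2, 0]  (obs o_3=2)
backtrack: best end state = 1; path = [2, 1, 2, 1]

path = [2, 1, 2, 1]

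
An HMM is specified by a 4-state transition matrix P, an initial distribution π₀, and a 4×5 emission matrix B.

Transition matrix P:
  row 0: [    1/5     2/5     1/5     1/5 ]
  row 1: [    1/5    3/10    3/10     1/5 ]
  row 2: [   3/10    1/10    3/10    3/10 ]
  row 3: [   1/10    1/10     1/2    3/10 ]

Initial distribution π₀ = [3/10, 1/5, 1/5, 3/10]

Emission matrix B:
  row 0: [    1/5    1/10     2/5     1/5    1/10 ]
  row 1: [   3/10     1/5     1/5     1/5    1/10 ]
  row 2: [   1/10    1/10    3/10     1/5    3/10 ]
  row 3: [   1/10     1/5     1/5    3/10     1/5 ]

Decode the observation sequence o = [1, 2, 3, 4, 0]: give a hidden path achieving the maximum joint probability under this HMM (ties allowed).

path = [3, 2, 3, 2, 0]

t=0: δ = [3.000e-02, 4.000e-02, 2.000e-02, 6.000e-02]  (obs o_0=1)
t=1: δ = [3.200e-03, 2.400e-03, 9.000e-03, 3.600e-03]  ψ = [1, 0, 3, 3]  (obs o_1=2)
t=2: δ = [5.400e-04, 2.560e-04, 5.400e-04, 8.100e-04]  ψ = [2, 0, 2, 2]  (obs o_2=3)
t=3: δ = [1.620e-05, 2.160e-05, 1.215e-04, 4.860e-05]  ψ = [2, 0, 3, 3]  (obs o_3=4)
t=4: δ = [7.290e-06, 3.645e-06, 3.645e-06, 3.645e-06]  ψ = [2, 2, 2, 2]  (obs o_4=0)
backtrack: best end state = 0; path = [3, 2, 3, 2, 0]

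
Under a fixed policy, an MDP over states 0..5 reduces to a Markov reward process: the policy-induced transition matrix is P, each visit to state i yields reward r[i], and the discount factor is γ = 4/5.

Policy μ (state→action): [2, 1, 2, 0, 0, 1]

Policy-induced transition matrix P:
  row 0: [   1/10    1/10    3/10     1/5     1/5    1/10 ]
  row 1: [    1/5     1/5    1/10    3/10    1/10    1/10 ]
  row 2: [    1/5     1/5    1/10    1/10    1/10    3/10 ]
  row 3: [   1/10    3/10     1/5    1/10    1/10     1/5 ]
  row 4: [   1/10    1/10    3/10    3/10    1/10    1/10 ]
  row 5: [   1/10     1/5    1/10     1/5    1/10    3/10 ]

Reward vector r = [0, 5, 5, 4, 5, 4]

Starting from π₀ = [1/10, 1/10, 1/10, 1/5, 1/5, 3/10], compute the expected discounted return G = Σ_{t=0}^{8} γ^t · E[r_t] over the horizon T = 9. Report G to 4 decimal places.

G = 17.1405

t=0: π = [0.1000, 0.1000, 0.1000, 0.2000, 0.2000, 0.3000], E[r] = 4.0000, γ^t·E[r] = 4.000000, running G = 4.000000
t=1: π = [0.1200, 0.1900, 0.1800, 0.2000, 0.1100, 0.2000], E[r] = 4.0000, γ^t·E[r] = 3.200000, running G = 7.200000
t=2: π = [0.1370, 0.1970, 0.1660, 0.1920, 0.1120, 0.1960], E[r] = 3.9270, γ^t·E[r] = 2.513280, running G = 9.713280
t=3: π = [0.1363, 0.1943, 0.1690, 0.1951, 0.1137, 0.1916], E[r] = 3.9318, γ^t·E[r] = 2.013082, running G = 11.726362
t=4: π = [0.1363, 0.1945, 0.1695, 0.1944, 0.1136, 0.1916], E[r] = 3.9323, γ^t·E[r] = 1.610682, running G = 13.337044
t=5: π = [0.1364, 0.1944, 0.1694, 0.1944, 0.1136, 0.1917], E[r] = 3.9319, γ^t·E[r] = 1.288405, running G = 14.625449
t=6: π = [0.1364, 0.1944, 0.1694, 0.1944, 0.1136, 0.1917], E[r] = 3.9320, γ^t·E[r] = 1.030745, running G = 15.656193
t=7: π = [0.1364, 0.1944, 0.1694, 0.1944, 0.1136, 0.1917], E[r] = 3.9320, γ^t·E[r] = 0.824594, running G = 16.480787
t=8: π = [0.1364, 0.1944, 0.1694, 0.1944, 0.1136, 0.1917], E[r] = 3.9320, γ^t·E[r] = 0.659675, running G = 17.140463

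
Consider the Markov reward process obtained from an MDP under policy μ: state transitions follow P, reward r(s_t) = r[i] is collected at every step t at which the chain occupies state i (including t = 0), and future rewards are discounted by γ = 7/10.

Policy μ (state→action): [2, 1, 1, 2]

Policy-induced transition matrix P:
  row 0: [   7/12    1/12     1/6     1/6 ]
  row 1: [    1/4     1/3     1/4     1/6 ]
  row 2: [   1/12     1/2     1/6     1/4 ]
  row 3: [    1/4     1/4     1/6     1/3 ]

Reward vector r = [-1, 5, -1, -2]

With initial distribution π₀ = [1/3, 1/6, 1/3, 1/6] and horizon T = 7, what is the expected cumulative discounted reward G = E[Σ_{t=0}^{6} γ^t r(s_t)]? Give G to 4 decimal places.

t=0: π = [0.3333, 0.1667, 0.3333, 0.1667], E[r] = -0.1667, γ^t·E[r] = -0.166667, running G = -0.166667
t=1: π = [0.3056, 0.2917, 0.1806, 0.2222], E[r] = 0.5278, γ^t·E[r] = 0.369444, running G = 0.202778
t=2: π = [0.3218, 0.2685, 0.1910, 0.2188], E[r] = 0.3924, γ^t·E[r] = 0.192257, running G = 0.395035
t=3: π = [0.3254, 0.2665, 0.1890, 0.2190], E[r] = 0.3799, γ^t·E[r] = 0.130312, running G = 0.525347
t=4: π = [0.3270, 0.2652, 0.1889, 0.2189], E[r] = 0.3725, γ^t·E[r] = 0.089428, running G = 0.614775
t=5: π = [0.3275, 0.2648, 0.1888, 0.2189], E[r] = 0.3701, γ^t·E[r] = 0.062197, running G = 0.676972
t=6: π = [0.3277, 0.2647, 0.1887, 0.2189], E[r] = 0.3692, γ^t·E[r] = 0.043433, running G = 0.720405

G = 0.7204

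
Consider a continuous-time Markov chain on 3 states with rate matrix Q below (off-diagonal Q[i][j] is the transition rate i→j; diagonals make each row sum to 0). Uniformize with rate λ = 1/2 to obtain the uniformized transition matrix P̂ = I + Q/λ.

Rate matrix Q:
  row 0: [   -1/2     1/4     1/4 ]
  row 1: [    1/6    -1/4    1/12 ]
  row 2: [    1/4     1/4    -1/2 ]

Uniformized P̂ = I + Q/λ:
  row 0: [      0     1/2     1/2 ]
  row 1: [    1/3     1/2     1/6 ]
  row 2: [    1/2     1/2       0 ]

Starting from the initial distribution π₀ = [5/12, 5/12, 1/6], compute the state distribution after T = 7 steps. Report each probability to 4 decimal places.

π = [0.2769, 0.5000, 0.2231]

t=0: π = [0.4167, 0.4167, 0.1667]
t=1: π = [0.2222, 0.5000, 0.2778]
t=2: π = [0.3056, 0.5000, 0.1944]
t=3: π = [0.2639, 0.5000, 0.2361]
t=4: π = [0.2847, 0.5000, 0.2153]
t=5: π = [0.2743, 0.5000, 0.2257]
t=6: π = [0.2795, 0.5000, 0.2205]
t=7: π = [0.2769, 0.5000, 0.2231]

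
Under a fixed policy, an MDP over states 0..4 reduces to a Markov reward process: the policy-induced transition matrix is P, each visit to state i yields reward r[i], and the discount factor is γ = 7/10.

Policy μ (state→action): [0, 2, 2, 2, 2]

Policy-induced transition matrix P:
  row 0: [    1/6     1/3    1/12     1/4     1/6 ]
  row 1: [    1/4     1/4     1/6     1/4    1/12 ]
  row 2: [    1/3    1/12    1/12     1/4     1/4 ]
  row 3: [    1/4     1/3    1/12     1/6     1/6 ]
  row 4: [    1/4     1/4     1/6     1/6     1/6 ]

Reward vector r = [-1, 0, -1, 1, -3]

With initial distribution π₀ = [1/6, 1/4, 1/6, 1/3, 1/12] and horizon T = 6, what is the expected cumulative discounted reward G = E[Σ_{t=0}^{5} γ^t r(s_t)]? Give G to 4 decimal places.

G = -1.4337

t=0: π = [0.1667, 0.2500, 0.1667, 0.3333, 0.0833], E[r] = -0.2500, γ^t·E[r] = -0.250000, running G = -0.250000
t=1: π = [0.2500, 0.2639, 0.1111, 0.2153, 0.1597], E[r] = -0.6250, γ^t·E[r] = -0.437500, running G = -0.687500
t=2: π = [0.2384, 0.2703, 0.1186, 0.2188, 0.1539], E[r] = -0.6001, γ^t·E[r] = -0.294057, running G = -0.981557
t=3: π = [0.2400, 0.2683, 0.1187, 0.2189, 0.1540], E[r] = -0.6019, γ^t·E[r] = -0.206435, running G = -1.187992
t=4: π = [0.2399, 0.2685, 0.1185, 0.2189, 0.1542], E[r] = -0.6021, γ^t·E[r] = -0.144562, running G = -1.332553
t=5: π = [0.2399, 0.2685, 0.1186, 0.2189, 0.1542], E[r] = -0.6021, γ^t·E[r] = -0.101187, running G = -1.433740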